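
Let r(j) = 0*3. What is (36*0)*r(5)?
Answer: 0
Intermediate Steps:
r(j) = 0
(36*0)*r(5) = (36*0)*0 = 0*0 = 0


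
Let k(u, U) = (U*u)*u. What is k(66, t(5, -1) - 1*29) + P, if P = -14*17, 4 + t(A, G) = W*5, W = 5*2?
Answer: 73814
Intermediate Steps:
W = 10
t(A, G) = 46 (t(A, G) = -4 + 10*5 = -4 + 50 = 46)
k(u, U) = U*u²
P = -238
k(66, t(5, -1) - 1*29) + P = (46 - 1*29)*66² - 238 = (46 - 29)*4356 - 238 = 17*4356 - 238 = 74052 - 238 = 73814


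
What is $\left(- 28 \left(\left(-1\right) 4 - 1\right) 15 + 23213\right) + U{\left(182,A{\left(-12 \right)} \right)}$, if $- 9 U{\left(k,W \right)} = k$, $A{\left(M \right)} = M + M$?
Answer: $\frac{227635}{9} \approx 25293.0$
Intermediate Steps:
$A{\left(M \right)} = 2 M$
$U{\left(k,W \right)} = - \frac{k}{9}$
$\left(- 28 \left(\left(-1\right) 4 - 1\right) 15 + 23213\right) + U{\left(182,A{\left(-12 \right)} \right)} = \left(- 28 \left(\left(-1\right) 4 - 1\right) 15 + 23213\right) - \frac{182}{9} = \left(- 28 \left(-4 - 1\right) 15 + 23213\right) - \frac{182}{9} = \left(\left(-28\right) \left(-5\right) 15 + 23213\right) - \frac{182}{9} = \left(140 \cdot 15 + 23213\right) - \frac{182}{9} = \left(2100 + 23213\right) - \frac{182}{9} = 25313 - \frac{182}{9} = \frac{227635}{9}$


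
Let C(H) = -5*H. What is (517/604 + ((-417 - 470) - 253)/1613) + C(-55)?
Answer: 268064661/974252 ≈ 275.15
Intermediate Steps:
(517/604 + ((-417 - 470) - 253)/1613) + C(-55) = (517/604 + ((-417 - 470) - 253)/1613) - 5*(-55) = (517*(1/604) + (-887 - 253)*(1/1613)) + 275 = (517/604 - 1140*1/1613) + 275 = (517/604 - 1140/1613) + 275 = 145361/974252 + 275 = 268064661/974252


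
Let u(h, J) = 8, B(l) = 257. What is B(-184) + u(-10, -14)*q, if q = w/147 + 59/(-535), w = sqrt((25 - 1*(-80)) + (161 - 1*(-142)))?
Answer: 137023/535 + 16*sqrt(102)/147 ≈ 257.22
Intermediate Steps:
w = 2*sqrt(102) (w = sqrt((25 + 80) + (161 + 142)) = sqrt(105 + 303) = sqrt(408) = 2*sqrt(102) ≈ 20.199)
q = -59/535 + 2*sqrt(102)/147 (q = (2*sqrt(102))/147 + 59/(-535) = (2*sqrt(102))*(1/147) + 59*(-1/535) = 2*sqrt(102)/147 - 59/535 = -59/535 + 2*sqrt(102)/147 ≈ 0.027128)
B(-184) + u(-10, -14)*q = 257 + 8*(-59/535 + 2*sqrt(102)/147) = 257 + (-472/535 + 16*sqrt(102)/147) = 137023/535 + 16*sqrt(102)/147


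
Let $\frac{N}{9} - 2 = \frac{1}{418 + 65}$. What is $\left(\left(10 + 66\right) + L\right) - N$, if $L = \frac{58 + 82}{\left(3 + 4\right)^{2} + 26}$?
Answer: $\frac{144533}{2415} \approx 59.848$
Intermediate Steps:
$L = \frac{28}{15}$ ($L = \frac{140}{7^{2} + 26} = \frac{140}{49 + 26} = \frac{140}{75} = 140 \cdot \frac{1}{75} = \frac{28}{15} \approx 1.8667$)
$N = \frac{2901}{161}$ ($N = 18 + \frac{9}{418 + 65} = 18 + \frac{9}{483} = 18 + 9 \cdot \frac{1}{483} = 18 + \frac{3}{161} = \frac{2901}{161} \approx 18.019$)
$\left(\left(10 + 66\right) + L\right) - N = \left(\left(10 + 66\right) + \frac{28}{15}\right) - \frac{2901}{161} = \left(76 + \frac{28}{15}\right) - \frac{2901}{161} = \frac{1168}{15} - \frac{2901}{161} = \frac{144533}{2415}$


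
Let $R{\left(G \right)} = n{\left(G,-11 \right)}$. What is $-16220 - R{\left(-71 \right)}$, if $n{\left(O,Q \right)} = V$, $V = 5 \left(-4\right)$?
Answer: $-16200$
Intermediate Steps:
$V = -20$
$n{\left(O,Q \right)} = -20$
$R{\left(G \right)} = -20$
$-16220 - R{\left(-71 \right)} = -16220 - -20 = -16220 + 20 = -16200$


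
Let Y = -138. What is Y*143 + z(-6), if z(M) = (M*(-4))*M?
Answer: -19878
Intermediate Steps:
z(M) = -4*M² (z(M) = (-4*M)*M = -4*M²)
Y*143 + z(-6) = -138*143 - 4*(-6)² = -19734 - 4*36 = -19734 - 144 = -19878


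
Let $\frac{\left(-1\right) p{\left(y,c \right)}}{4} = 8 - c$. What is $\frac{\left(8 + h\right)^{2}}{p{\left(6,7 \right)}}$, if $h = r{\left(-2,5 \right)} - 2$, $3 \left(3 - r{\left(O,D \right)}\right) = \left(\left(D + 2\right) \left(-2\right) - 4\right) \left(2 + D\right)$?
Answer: $- \frac{2601}{4} \approx -650.25$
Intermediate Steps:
$p{\left(y,c \right)} = -32 + 4 c$ ($p{\left(y,c \right)} = - 4 \left(8 - c\right) = -32 + 4 c$)
$r{\left(O,D \right)} = 3 - \frac{\left(-8 - 2 D\right) \left(2 + D\right)}{3}$ ($r{\left(O,D \right)} = 3 - \frac{\left(\left(D + 2\right) \left(-2\right) - 4\right) \left(2 + D\right)}{3} = 3 - \frac{\left(\left(2 + D\right) \left(-2\right) - 4\right) \left(2 + D\right)}{3} = 3 - \frac{\left(\left(-4 - 2 D\right) - 4\right) \left(2 + D\right)}{3} = 3 - \frac{\left(-8 - 2 D\right) \left(2 + D\right)}{3}$)
$h = 43$ ($h = \left(\frac{25}{3} + 4 \cdot 5 + \frac{2 \cdot 5^{2}}{3}\right) - 2 = \left(\frac{25}{3} + 20 + \frac{2}{3} \cdot 25\right) - 2 = \left(\frac{25}{3} + 20 + \frac{50}{3}\right) - 2 = 45 - 2 = 43$)
$\frac{\left(8 + h\right)^{2}}{p{\left(6,7 \right)}} = \frac{\left(8 + 43\right)^{2}}{-32 + 4 \cdot 7} = \frac{51^{2}}{-32 + 28} = \frac{2601}{-4} = 2601 \left(- \frac{1}{4}\right) = - \frac{2601}{4}$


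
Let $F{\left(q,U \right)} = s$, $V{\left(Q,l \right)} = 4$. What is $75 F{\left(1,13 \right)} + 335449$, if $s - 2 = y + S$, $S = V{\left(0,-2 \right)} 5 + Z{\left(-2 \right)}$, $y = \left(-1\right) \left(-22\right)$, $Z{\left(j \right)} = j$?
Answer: $338599$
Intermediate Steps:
$y = 22$
$S = 18$ ($S = 4 \cdot 5 - 2 = 20 - 2 = 18$)
$s = 42$ ($s = 2 + \left(22 + 18\right) = 2 + 40 = 42$)
$F{\left(q,U \right)} = 42$
$75 F{\left(1,13 \right)} + 335449 = 75 \cdot 42 + 335449 = 3150 + 335449 = 338599$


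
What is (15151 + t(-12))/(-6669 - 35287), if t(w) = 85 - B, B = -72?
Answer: -3827/10489 ≈ -0.36486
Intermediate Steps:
t(w) = 157 (t(w) = 85 - 1*(-72) = 85 + 72 = 157)
(15151 + t(-12))/(-6669 - 35287) = (15151 + 157)/(-6669 - 35287) = 15308/(-41956) = 15308*(-1/41956) = -3827/10489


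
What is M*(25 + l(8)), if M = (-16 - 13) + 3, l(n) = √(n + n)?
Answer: -754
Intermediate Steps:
l(n) = √2*√n (l(n) = √(2*n) = √2*√n)
M = -26 (M = -29 + 3 = -26)
M*(25 + l(8)) = -26*(25 + √2*√8) = -26*(25 + √2*(2*√2)) = -26*(25 + 4) = -26*29 = -754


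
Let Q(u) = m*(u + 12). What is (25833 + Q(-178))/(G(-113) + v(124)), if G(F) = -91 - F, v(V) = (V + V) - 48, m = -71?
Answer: 37619/222 ≈ 169.45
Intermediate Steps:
v(V) = -48 + 2*V (v(V) = 2*V - 48 = -48 + 2*V)
Q(u) = -852 - 71*u (Q(u) = -71*(u + 12) = -71*(12 + u) = -852 - 71*u)
(25833 + Q(-178))/(G(-113) + v(124)) = (25833 + (-852 - 71*(-178)))/((-91 - 1*(-113)) + (-48 + 2*124)) = (25833 + (-852 + 12638))/((-91 + 113) + (-48 + 248)) = (25833 + 11786)/(22 + 200) = 37619/222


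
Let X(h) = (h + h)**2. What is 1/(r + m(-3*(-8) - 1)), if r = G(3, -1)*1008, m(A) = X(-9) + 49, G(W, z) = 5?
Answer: 1/5413 ≈ 0.00018474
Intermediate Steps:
X(h) = 4*h**2 (X(h) = (2*h)**2 = 4*h**2)
m(A) = 373 (m(A) = 4*(-9)**2 + 49 = 4*81 + 49 = 324 + 49 = 373)
r = 5040 (r = 5*1008 = 5040)
1/(r + m(-3*(-8) - 1)) = 1/(5040 + 373) = 1/5413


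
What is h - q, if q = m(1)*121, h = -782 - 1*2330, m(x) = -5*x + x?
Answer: -2628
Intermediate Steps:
m(x) = -4*x
h = -3112 (h = -782 - 2330 = -3112)
q = -484 (q = -4*1*121 = -4*121 = -484)
h - q = -3112 - 1*(-484) = -3112 + 484 = -2628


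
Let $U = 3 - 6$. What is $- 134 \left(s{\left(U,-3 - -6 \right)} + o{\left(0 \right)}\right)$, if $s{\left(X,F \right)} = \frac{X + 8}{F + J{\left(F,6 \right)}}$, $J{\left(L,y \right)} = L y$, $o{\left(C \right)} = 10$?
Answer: $- \frac{28810}{21} \approx -1371.9$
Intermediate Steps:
$U = -3$ ($U = 3 - 6 = -3$)
$s{\left(X,F \right)} = \frac{8 + X}{7 F}$ ($s{\left(X,F \right)} = \frac{X + 8}{F + F 6} = \frac{8 + X}{F + 6 F} = \frac{8 + X}{7 F}$)
$- 134 \left(s{\left(U,-3 - -6 \right)} + o{\left(0 \right)}\right) = - 134 \left(\frac{8 - 3}{7 \left(-3 - -6\right)} + 10\right) = - 134 \left(\frac{1}{7} \frac{1}{-3 + 6} \cdot 5 + 10\right) = - 134 \left(\frac{1}{7} \cdot \frac{1}{3} \cdot 5 + 10\right) = - 134 \left(\frac{5}{21} + 10\right) = \left(-134\right) \frac{215}{21} = - \frac{28810}{21}$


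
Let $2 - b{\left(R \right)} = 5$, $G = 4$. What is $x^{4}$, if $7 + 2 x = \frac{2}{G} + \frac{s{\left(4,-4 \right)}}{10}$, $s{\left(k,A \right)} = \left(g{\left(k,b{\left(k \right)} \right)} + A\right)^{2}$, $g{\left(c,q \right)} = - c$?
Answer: $\frac{1}{160000} \approx 6.25 \cdot 10^{-6}$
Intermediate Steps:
$b{\left(R \right)} = -3$ ($b{\left(R \right)} = 2 - 5 = -3$)
$s{\left(k,A \right)} = \left(A - k\right)^{2}$ ($s{\left(k,A \right)} = \left(- k + A\right)^{2} = \left(A - k\right)^{2}$)
$x = - \frac{1}{20}$ ($x = - \frac{7}{2} + \frac{\frac{2}{4} + \frac{\left(-4 - 4\right)^{2}}{10}}{2} = - \frac{7}{2} + \frac{2 \cdot \frac{1}{4} + \left(-4 - 4\right)^{2} \cdot \frac{1}{10}}{2} = - \frac{7}{2} + \frac{\frac{1}{2} + \left(-8\right)^{2} \cdot \frac{1}{10}}{2} = - \frac{7}{2} + \frac{\frac{1}{2} + 64 \cdot \frac{1}{10}}{2} = - \frac{7}{2} + \frac{\frac{1}{2} + \frac{32}{5}}{2} = - \frac{7}{2} + \frac{1}{2} \cdot \frac{69}{10} = - \frac{7}{2} + \frac{69}{20} = - \frac{1}{20} \approx -0.05$)
$x^{4} = \left(- \frac{1}{20}\right)^{4} = \frac{1}{160000}$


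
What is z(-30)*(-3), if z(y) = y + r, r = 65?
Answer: -105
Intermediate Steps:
z(y) = 65 + y (z(y) = y + 65 = 65 + y)
z(-30)*(-3) = (65 - 30)*(-3) = 35*(-3) = -105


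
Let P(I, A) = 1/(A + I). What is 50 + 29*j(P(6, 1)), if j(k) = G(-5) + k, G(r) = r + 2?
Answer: -230/7 ≈ -32.857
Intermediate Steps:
G(r) = 2 + r
j(k) = -3 + k (j(k) = (2 - 5) + k = -3 + k)
50 + 29*j(P(6, 1)) = 50 + 29*(-3 + 1/(1 + 6)) = 50 + 29*(-3 + 1/7) = 50 + 29*(-3 + ⅐) = 50 + 29*(-20/7) = 50 - 580/7 = -230/7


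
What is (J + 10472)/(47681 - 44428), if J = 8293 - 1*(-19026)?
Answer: 37791/3253 ≈ 11.617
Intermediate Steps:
J = 27319 (J = 8293 + 19026 = 27319)
(J + 10472)/(47681 - 44428) = (27319 + 10472)/(47681 - 44428) = 37791/3253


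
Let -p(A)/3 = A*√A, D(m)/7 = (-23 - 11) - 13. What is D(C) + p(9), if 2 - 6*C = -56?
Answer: -410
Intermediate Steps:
C = 29/3 (C = ⅓ - ⅙*(-56) = ⅓ + 28/3 = 29/3 ≈ 9.6667)
D(m) = -329 (D(m) = 7*((-23 - 11) - 13) = 7*(-34 - 13) = 7*(-47) = -329)
p(A) = -3*A^(3/2) (p(A) = -3*A*√A = -3*A^(3/2))
D(C) + p(9) = -329 - 3*9^(3/2) = -329 - 3*27 = -329 - 81 = -410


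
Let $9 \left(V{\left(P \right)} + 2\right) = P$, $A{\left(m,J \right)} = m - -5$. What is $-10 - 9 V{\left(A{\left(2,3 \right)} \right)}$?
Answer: $1$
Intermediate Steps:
$A{\left(m,J \right)} = 5 + m$ ($A{\left(m,J \right)} = m + 5 = 5 + m$)
$V{\left(P \right)} = -2 + \frac{P}{9}$
$-10 - 9 V{\left(A{\left(2,3 \right)} \right)} = -10 - 9 \left(-2 + \frac{5 + 2}{9}\right) = -10 - 9 \left(-2 + \frac{1}{9} \cdot 7\right) = -10 - 9 \left(-2 + \frac{7}{9}\right) = -10 - -11 = -10 + 11 = 1$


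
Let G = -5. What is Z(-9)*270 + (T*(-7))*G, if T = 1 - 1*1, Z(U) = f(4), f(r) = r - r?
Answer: 0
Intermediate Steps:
f(r) = 0
Z(U) = 0
T = 0 (T = 1 - 1 = 0)
Z(-9)*270 + (T*(-7))*G = 0*270 + (0*(-7))*(-5) = 0 + 0*(-5) = 0 + 0 = 0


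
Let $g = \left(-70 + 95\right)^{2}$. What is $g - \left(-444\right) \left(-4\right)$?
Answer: $-1151$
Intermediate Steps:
$g = 625$ ($g = 25^{2} = 625$)
$g - \left(-444\right) \left(-4\right) = 625 - \left(-444\right) \left(-4\right) = 625 - 1776 = -1151$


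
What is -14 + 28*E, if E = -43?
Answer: -1218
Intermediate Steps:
-14 + 28*E = -14 + 28*(-43) = -14 - 1204 = -1218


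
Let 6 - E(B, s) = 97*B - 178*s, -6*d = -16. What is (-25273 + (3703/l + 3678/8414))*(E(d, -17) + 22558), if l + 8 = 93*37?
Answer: -7036700665171430/14442631 ≈ -4.8722e+8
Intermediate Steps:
d = 8/3 (d = -1/6*(-16) = 8/3 ≈ 2.6667)
E(B, s) = 6 - 97*B + 178*s (E(B, s) = 6 - (97*B - 178*s) = 6 - (-178*s + 97*B) = 6 + (-97*B + 178*s) = 6 - 97*B + 178*s)
l = 3433 (l = -8 + 93*37 = -8 + 3441 = 3433)
(-25273 + (3703/l + 3678/8414))*(E(d, -17) + 22558) = (-25273 + (3703/3433 + 3678/8414))*((6 - 97*8/3 + 178*(-17)) + 22558) = (-25273 + (3703*(1/3433) + 3678*(1/8414)))*((6 - 776/3 - 3026) + 22558) = (-25273 + (3703/3433 + 1839/4207))*(-9836/3 + 22558) = (-25273 + 21891808/14442631)*(57838/3) = -364986721455/14442631*57838/3 = -7036700665171430/14442631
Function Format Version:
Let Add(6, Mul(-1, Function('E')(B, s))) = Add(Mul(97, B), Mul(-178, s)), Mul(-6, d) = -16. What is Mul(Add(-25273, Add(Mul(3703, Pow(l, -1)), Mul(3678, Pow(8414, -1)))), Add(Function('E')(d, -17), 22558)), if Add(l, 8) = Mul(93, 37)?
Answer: Rational(-7036700665171430, 14442631) ≈ -4.8722e+8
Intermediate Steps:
d = Rational(8, 3) (d = Mul(Rational(-1, 6), -16) = Rational(8, 3) ≈ 2.6667)
Function('E')(B, s) = Add(6, Mul(-97, B), Mul(178, s)) (Function('E')(B, s) = Add(6, Mul(-1, Add(Mul(97, B), Mul(-178, s)))) = Add(6, Mul(-1, Add(Mul(-178, s), Mul(97, B)))) = Add(6, Add(Mul(-97, B), Mul(178, s))) = Add(6, Mul(-97, B), Mul(178, s)))
l = 3433 (l = Add(-8, Mul(93, 37)) = Add(-8, 3441) = 3433)
Mul(Add(-25273, Add(Mul(3703, Pow(l, -1)), Mul(3678, Pow(8414, -1)))), Add(Function('E')(d, -17), 22558)) = Mul(Add(-25273, Add(Mul(3703, Pow(3433, -1)), Mul(3678, Pow(8414, -1)))), Add(Add(6, Mul(-97, Rational(8, 3)), Mul(178, -17)), 22558)) = Mul(Add(-25273, Add(Mul(3703, Rational(1, 3433)), Mul(3678, Rational(1, 8414)))), Add(Add(6, Rational(-776, 3), -3026), 22558)) = Mul(Add(-25273, Add(Rational(3703, 3433), Rational(1839, 4207))), Add(Rational(-9836, 3), 22558)) = Mul(Add(-25273, Rational(21891808, 14442631)), Rational(57838, 3)) = Mul(Rational(-364986721455, 14442631), Rational(57838, 3)) = Rational(-7036700665171430, 14442631)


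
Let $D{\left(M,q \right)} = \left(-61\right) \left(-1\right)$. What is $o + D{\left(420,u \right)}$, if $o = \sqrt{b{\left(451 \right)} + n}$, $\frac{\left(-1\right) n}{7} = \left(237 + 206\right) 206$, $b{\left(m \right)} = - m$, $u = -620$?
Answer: $61 + i \sqrt{639257} \approx 61.0 + 799.54 i$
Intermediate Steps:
$n = -638806$ ($n = - 7 \left(237 + 206\right) 206 = - 7 \cdot 443 \cdot 206 = \left(-7\right) 91258 = -638806$)
$D{\left(M,q \right)} = 61$
$o = i \sqrt{639257}$ ($o = \sqrt{\left(-1\right) 451 - 638806} = \sqrt{-451 - 638806} = \sqrt{-639257} = i \sqrt{639257} \approx 799.54 i$)
$o + D{\left(420,u \right)} = i \sqrt{639257} + 61 = 61 + i \sqrt{639257}$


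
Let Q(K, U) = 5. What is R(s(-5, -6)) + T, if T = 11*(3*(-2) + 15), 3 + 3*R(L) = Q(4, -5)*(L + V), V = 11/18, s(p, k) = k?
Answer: 4807/54 ≈ 89.019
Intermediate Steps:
V = 11/18 (V = 11*(1/18) = 11/18 ≈ 0.61111)
R(L) = 1/54 + 5*L/3 (R(L) = -1 + (5*(L + 11/18))/3 = -1 + (5*(11/18 + L))/3 = -1 + (55/18 + 5*L)/3 = -1 + (55/54 + 5*L/3) = 1/54 + 5*L/3)
T = 99 (T = 11*(-6 + 15) = 11*9 = 99)
R(s(-5, -6)) + T = (1/54 + (5/3)*(-6)) + 99 = (1/54 - 10) + 99 = -539/54 + 99 = 4807/54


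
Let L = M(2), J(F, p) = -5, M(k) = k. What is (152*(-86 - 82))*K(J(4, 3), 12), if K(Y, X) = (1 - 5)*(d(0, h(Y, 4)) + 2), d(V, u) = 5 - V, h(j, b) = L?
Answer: 715008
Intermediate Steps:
L = 2
h(j, b) = 2
K(Y, X) = -28 (K(Y, X) = (1 - 5)*((5 - 1*0) + 2) = -4*((5 + 0) + 2) = -4*(5 + 2) = -4*7 = -28)
(152*(-86 - 82))*K(J(4, 3), 12) = (152*(-86 - 82))*(-28) = (152*(-168))*(-28) = -25536*(-28) = 715008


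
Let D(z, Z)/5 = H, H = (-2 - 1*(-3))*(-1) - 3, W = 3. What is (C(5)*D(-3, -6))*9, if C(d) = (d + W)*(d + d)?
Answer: -14400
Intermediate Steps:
H = -4 (H = (-2 + 3)*(-1) - 3 = 1*(-1) - 3 = -1 - 3 = -4)
D(z, Z) = -20 (D(z, Z) = 5*(-4) = -20)
C(d) = 2*d*(3 + d) (C(d) = (d + 3)*(d + d) = (3 + d)*(2*d) = 2*d*(3 + d))
(C(5)*D(-3, -6))*9 = ((2*5*(3 + 5))*(-20))*9 = ((2*5*8)*(-20))*9 = (80*(-20))*9 = -1600*9 = -14400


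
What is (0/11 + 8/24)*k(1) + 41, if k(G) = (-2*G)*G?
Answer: 121/3 ≈ 40.333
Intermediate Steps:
k(G) = -2*G²
(0/11 + 8/24)*k(1) + 41 = (0/11 + 8/24)*(-2*1²) + 41 = (0*(1/11) + 8*(1/24))*(-2*1) + 41 = (0 + ⅓)*(-2) + 41 = (⅓)*(-2) + 41 = -⅔ + 41 = 121/3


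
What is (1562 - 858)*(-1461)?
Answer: -1028544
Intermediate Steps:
(1562 - 858)*(-1461) = 704*(-1461) = -1028544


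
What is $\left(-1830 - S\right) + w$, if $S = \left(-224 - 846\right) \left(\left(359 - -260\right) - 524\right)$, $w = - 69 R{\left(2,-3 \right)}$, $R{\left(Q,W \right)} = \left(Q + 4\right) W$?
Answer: $101062$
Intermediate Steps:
$R{\left(Q,W \right)} = W \left(4 + Q\right)$ ($R{\left(Q,W \right)} = \left(4 + Q\right) W = W \left(4 + Q\right)$)
$w = 1242$ ($w = - 69 \left(- 3 \left(4 + 2\right)\right) = - 69 \left(\left(-3\right) 6\right) = \left(-69\right) \left(-18\right) = 1242$)
$S = -101650$ ($S = - 1070 \left(\left(359 + 260\right) - 524\right) = - 1070 \left(619 - 524\right) = \left(-1070\right) 95 = -101650$)
$\left(-1830 - S\right) + w = \left(-1830 - -101650\right) + 1242 = \left(-1830 + 101650\right) + 1242 = 99820 + 1242 = 101062$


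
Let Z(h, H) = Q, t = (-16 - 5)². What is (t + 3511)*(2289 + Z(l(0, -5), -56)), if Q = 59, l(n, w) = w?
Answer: 9279296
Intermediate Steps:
t = 441 (t = (-21)² = 441)
Z(h, H) = 59
(t + 3511)*(2289 + Z(l(0, -5), -56)) = (441 + 3511)*(2289 + 59) = 3952*2348 = 9279296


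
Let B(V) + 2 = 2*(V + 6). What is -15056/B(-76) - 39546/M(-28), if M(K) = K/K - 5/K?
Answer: -26123008/781 ≈ -33448.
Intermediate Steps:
M(K) = 1 - 5/K
B(V) = 10 + 2*V (B(V) = -2 + 2*(V + 6) = -2 + 2*(6 + V) = -2 + (12 + 2*V) = 10 + 2*V)
-15056/B(-76) - 39546/M(-28) = -15056/(10 + 2*(-76)) - 39546*(-28/(-5 - 28)) = -15056/(10 - 152) - 39546/((-1/28*(-33))) = -15056/(-142) - 39546/33/28 = -15056*(-1/142) - 39546*28/33 = 7528/71 - 369096/11 = -26123008/781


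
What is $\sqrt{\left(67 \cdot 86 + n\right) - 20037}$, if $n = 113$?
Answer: $i \sqrt{14162} \approx 119.0 i$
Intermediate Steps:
$\sqrt{\left(67 \cdot 86 + n\right) - 20037} = \sqrt{\left(67 \cdot 86 + 113\right) - 20037} = \sqrt{\left(5762 + 113\right) - 20037} = \sqrt{5875 - 20037} = \sqrt{-14162} = i \sqrt{14162}$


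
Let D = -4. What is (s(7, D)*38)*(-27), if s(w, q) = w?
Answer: -7182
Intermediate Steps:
(s(7, D)*38)*(-27) = (7*38)*(-27) = 266*(-27) = -7182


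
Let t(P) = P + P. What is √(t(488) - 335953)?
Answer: I*√334977 ≈ 578.77*I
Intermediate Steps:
t(P) = 2*P
√(t(488) - 335953) = √(2*488 - 335953) = √(976 - 335953) = √(-334977) = I*√334977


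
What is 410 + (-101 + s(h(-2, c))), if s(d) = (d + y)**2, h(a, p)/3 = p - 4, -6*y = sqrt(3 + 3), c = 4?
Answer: 1855/6 ≈ 309.17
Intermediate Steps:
y = -sqrt(6)/6 (y = -sqrt(3 + 3)/6 = -sqrt(6)/6 ≈ -0.40825)
h(a, p) = -12 + 3*p (h(a, p) = 3*(p - 4) = 3*(-4 + p) = -12 + 3*p)
s(d) = (d - sqrt(6)/6)**2
410 + (-101 + s(h(-2, c))) = 410 + (-101 + (-sqrt(6) + 6*(-12 + 3*4))**2/36) = 410 + (-101 + (-sqrt(6) + 6*(-12 + 12))**2/36) = 410 + (-101 + (-sqrt(6) + 6*0)**2/36) = 410 + (-101 + (-sqrt(6) + 0)**2/36) = 410 + (-101 + (-sqrt(6))**2/36) = 410 + (-101 + (1/36)*6) = 410 + (-101 + 1/6) = 410 - 605/6 = 1855/6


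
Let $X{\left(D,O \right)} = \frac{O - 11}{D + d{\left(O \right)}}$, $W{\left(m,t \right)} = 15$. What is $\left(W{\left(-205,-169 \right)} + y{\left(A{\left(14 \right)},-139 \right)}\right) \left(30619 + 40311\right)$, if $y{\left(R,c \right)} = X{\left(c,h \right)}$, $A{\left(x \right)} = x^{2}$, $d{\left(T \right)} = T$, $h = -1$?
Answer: $\frac{7490208}{7} \approx 1.07 \cdot 10^{6}$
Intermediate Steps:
$X{\left(D,O \right)} = \frac{-11 + O}{D + O}$ ($X{\left(D,O \right)} = \frac{O - 11}{D + O} = \frac{-11 + O}{D + O}$)
$y{\left(R,c \right)} = - \frac{12}{-1 + c}$ ($y{\left(R,c \right)} = \frac{-11 - 1}{c - 1} = \frac{1}{-1 + c} \left(-12\right) = - \frac{12}{-1 + c}$)
$\left(W{\left(-205,-169 \right)} + y{\left(A{\left(14 \right)},-139 \right)}\right) \left(30619 + 40311\right) = \left(15 - \frac{12}{-1 - 139}\right) \left(30619 + 40311\right) = \left(15 - \frac{12}{-140}\right) 70930 = \left(15 - - \frac{3}{35}\right) 70930 = \left(15 + \frac{3}{35}\right) 70930 = \frac{528}{35} \cdot 70930 = \frac{7490208}{7}$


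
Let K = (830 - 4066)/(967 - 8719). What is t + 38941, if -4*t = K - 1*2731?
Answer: 307162501/7752 ≈ 39624.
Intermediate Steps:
K = 809/1938 (K = -3236/(-7752) = -3236*(-1/7752) = 809/1938 ≈ 0.41744)
t = 5291869/7752 (t = -(809/1938 - 1*2731)/4 = -(809/1938 - 2731)/4 = -¼*(-5291869/1938) = 5291869/7752 ≈ 682.65)
t + 38941 = 5291869/7752 + 38941 = 307162501/7752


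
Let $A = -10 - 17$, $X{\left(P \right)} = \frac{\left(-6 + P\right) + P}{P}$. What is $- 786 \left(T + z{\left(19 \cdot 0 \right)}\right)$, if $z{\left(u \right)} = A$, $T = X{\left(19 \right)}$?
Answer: $\frac{378066}{19} \approx 19898.0$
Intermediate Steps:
$X{\left(P \right)} = \frac{-6 + 2 P}{P}$
$T = \frac{32}{19}$ ($T = 2 - \frac{6}{19} = \frac{32}{19} \approx 1.6842$)
$A = -27$
$z{\left(u \right)} = -27$
$- 786 \left(T + z{\left(19 \cdot 0 \right)}\right) = - 786 \left(\frac{32}{19} - 27\right) = \left(-786\right) \left(- \frac{481}{19}\right) = \frac{378066}{19}$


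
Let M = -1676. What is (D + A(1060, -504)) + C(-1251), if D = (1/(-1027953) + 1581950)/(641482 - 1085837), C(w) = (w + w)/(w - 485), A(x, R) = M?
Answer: -665343277368859787/396481616013420 ≈ -1678.1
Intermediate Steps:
A(x, R) = -1676
C(w) = 2*w/(-485 + w) (C(w) = (2*w)/(-485 + w) = 2*w/(-485 + w))
D = -1626170248349/456776055315 (D = (-1/1027953 + 1581950)/(-444355) = (1626170248349/1027953)*(-1/444355) = -1626170248349/456776055315 ≈ -3.5601)
(D + A(1060, -504)) + C(-1251) = (-1626170248349/456776055315 - 1676) + 2*(-1251)/(-485 - 1251) = -767182838956289/456776055315 + 2*(-1251)/(-1736) = -767182838956289/456776055315 + 2*(-1251)*(-1/1736) = -767182838956289/456776055315 + 1251/868 = -665343277368859787/396481616013420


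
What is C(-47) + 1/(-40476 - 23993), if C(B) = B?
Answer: -3030044/64469 ≈ -47.000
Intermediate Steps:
C(-47) + 1/(-40476 - 23993) = -47 + 1/(-40476 - 23993) = -47 + 1/(-64469) = -47 - 1/64469 = -3030044/64469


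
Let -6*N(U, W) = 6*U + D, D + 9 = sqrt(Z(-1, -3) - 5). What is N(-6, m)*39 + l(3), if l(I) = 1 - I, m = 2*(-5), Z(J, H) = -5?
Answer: 581/2 - 13*I*sqrt(10)/2 ≈ 290.5 - 20.555*I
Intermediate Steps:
m = -10
D = -9 + I*sqrt(10) (D = -9 + sqrt(-5 - 5) = -9 + sqrt(-10) = -9 + I*sqrt(10) ≈ -9.0 + 3.1623*I)
N(U, W) = 3/2 - U - I*sqrt(10)/6 (N(U, W) = -(6*U + (-9 + I*sqrt(10)))/6 = -(-9 + 6*U + I*sqrt(10))/6 = 3/2 - U - I*sqrt(10)/6)
N(-6, m)*39 + l(3) = (3/2 - 1*(-6) - I*sqrt(10)/6)*39 + (1 - 1*3) = (3/2 + 6 - I*sqrt(10)/6)*39 + (1 - 3) = (15/2 - I*sqrt(10)/6)*39 - 2 = (585/2 - 13*I*sqrt(10)/2) - 2 = 581/2 - 13*I*sqrt(10)/2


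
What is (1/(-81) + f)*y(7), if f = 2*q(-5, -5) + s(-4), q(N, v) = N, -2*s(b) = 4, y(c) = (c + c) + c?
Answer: -6811/27 ≈ -252.26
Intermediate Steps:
y(c) = 3*c (y(c) = 2*c + c = 3*c)
s(b) = -2 (s(b) = -1/2*4 = -2)
f = -12 (f = 2*(-5) - 2 = -10 - 2 = -12)
(1/(-81) + f)*y(7) = (1/(-81) - 12)*(3*7) = (-1/81 - 12)*21 = -973/81*21 = -6811/27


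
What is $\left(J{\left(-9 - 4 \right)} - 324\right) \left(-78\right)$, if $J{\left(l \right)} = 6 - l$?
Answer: $23790$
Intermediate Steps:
$\left(J{\left(-9 - 4 \right)} - 324\right) \left(-78\right) = \left(\left(6 - \left(-9 - 4\right)\right) - 324\right) \left(-78\right) = \left(\left(6 - -13\right) - 324\right) \left(-78\right) = \left(\left(6 + 13\right) - 324\right) \left(-78\right) = \left(19 - 324\right) \left(-78\right) = \left(-305\right) \left(-78\right) = 23790$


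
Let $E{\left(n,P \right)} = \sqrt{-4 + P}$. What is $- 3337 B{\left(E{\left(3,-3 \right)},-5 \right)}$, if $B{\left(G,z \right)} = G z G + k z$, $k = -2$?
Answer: $-150165$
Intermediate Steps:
$B{\left(G,z \right)} = - 2 z + z G^{2}$ ($B{\left(G,z \right)} = G z G - 2 z = z G^{2} - 2 z = - 2 z + z G^{2}$)
$- 3337 B{\left(E{\left(3,-3 \right)},-5 \right)} = - 3337 \left(- 5 \left(-2 + \left(\sqrt{-4 - 3}\right)^{2}\right)\right) = - 3337 \left(- 5 \left(-2 + \left(\sqrt{-7}\right)^{2}\right)\right) = - 3337 \left(- 5 \left(-2 + \left(i \sqrt{7}\right)^{2}\right)\right) = - 3337 \left(- 5 \left(-2 - 7\right)\right) = - 3337 \left(\left(-5\right) \left(-9\right)\right) = \left(-3337\right) 45 = -150165$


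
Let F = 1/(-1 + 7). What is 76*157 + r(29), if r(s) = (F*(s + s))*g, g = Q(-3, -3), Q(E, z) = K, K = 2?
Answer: 35854/3 ≈ 11951.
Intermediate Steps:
F = 1/6 ≈ 0.16667
Q(E, z) = 2
g = 2
r(s) = 2*s/3 (r(s) = ((s + s)/6)*2 = ((2*s)/6)*2 = (s/3)*2 = 2*s/3)
76*157 + r(29) = 76*157 + (2/3)*29 = 11932 + 58/3 = 35854/3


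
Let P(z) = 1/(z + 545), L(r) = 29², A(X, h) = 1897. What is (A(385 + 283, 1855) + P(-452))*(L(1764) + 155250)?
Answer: 27537886402/93 ≈ 2.9611e+8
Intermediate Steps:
L(r) = 841
P(z) = 1/(545 + z)
(A(385 + 283, 1855) + P(-452))*(L(1764) + 155250) = (1897 + 1/(545 - 452))*(841 + 155250) = (1897 + 1/93)*156091 = (176422/93)*156091 = 27537886402/93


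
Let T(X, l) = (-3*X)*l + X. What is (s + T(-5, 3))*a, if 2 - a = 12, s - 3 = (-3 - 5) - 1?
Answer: -340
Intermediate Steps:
T(X, l) = X - 3*X*l (T(X, l) = -3*X*l + X = X - 3*X*l)
s = -6 (s = 3 + ((-3 - 5) - 1) = 3 + (-8 - 1) = 3 - 9 = -6)
a = -10 (a = 2 - 1*12 = 2 - 12 = -10)
(s + T(-5, 3))*a = (-6 - 5*(1 - 3*3))*(-10) = (-6 - 5*(1 - 9))*(-10) = (-6 - 5*(-8))*(-10) = (-6 + 40)*(-10) = 34*(-10) = -340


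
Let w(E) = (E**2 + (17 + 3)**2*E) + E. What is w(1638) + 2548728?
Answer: 5888610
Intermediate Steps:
w(E) = E**2 + 401*E (w(E) = (E**2 + 20**2*E) + E = (E**2 + 400*E) + E = E**2 + 401*E)
w(1638) + 2548728 = 1638*(401 + 1638) + 2548728 = 1638*2039 + 2548728 = 3339882 + 2548728 = 5888610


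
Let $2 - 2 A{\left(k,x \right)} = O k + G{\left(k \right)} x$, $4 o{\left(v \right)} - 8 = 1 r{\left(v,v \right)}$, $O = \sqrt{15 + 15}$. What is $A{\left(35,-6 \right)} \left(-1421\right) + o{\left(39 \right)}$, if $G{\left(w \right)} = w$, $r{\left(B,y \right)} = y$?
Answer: $- \frac{602457}{4} + \frac{49735 \sqrt{30}}{2} \approx -14409.0$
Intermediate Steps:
$O = \sqrt{30} \approx 5.4772$
$o{\left(v \right)} = 2 + \frac{v}{4}$ ($o{\left(v \right)} = 2 + \frac{1 v}{4} = 2 + \frac{v}{4}$)
$A{\left(k,x \right)} = 1 - \frac{k x}{2} - \frac{k \sqrt{30}}{2}$ ($A{\left(k,x \right)} = 1 - \frac{\sqrt{30} k + k x}{2} = 1 - \frac{k \sqrt{30} + k x}{2} = 1 - \frac{k x + k \sqrt{30}}{2} = 1 - \left(\frac{k x}{2} + \frac{k \sqrt{30}}{2}\right) = 1 - \frac{k x}{2} - \frac{k \sqrt{30}}{2}$)
$A{\left(35,-6 \right)} \left(-1421\right) + o{\left(39 \right)} = \left(1 - \frac{35}{2} \left(-6\right) - \frac{35 \sqrt{30}}{2}\right) \left(-1421\right) + \left(2 + \frac{1}{4} \cdot 39\right) = \left(1 + 105 - \frac{35 \sqrt{30}}{2}\right) \left(-1421\right) + \left(2 + \frac{39}{4}\right) = \left(106 - \frac{35 \sqrt{30}}{2}\right) \left(-1421\right) + \frac{47}{4} = \left(-150626 + \frac{49735 \sqrt{30}}{2}\right) + \frac{47}{4} = - \frac{602457}{4} + \frac{49735 \sqrt{30}}{2}$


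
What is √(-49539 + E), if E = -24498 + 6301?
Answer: 2*I*√16934 ≈ 260.26*I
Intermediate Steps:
E = -18197
√(-49539 + E) = √(-49539 - 18197) = √(-67736) = 2*I*√16934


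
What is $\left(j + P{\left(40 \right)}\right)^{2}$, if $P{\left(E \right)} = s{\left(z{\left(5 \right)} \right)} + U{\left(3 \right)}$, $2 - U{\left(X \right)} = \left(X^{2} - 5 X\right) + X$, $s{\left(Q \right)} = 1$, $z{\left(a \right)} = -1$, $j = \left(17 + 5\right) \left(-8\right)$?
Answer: $28900$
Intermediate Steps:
$j = -176$ ($j = 22 \left(-8\right) = -176$)
$U{\left(X \right)} = 2 - X^{2} + 4 X$ ($U{\left(X \right)} = 2 - \left(\left(X^{2} - 5 X\right) + X\right) = 2 - \left(X^{2} - 4 X\right) = 2 - X^{2} + 4 X$)
$P{\left(E \right)} = 6$ ($P{\left(E \right)} = 1 + \left(2 - 3^{2} + 4 \cdot 3\right) = 1 + \left(2 - 9 + 12\right) = 1 + 5 = 6$)
$\left(j + P{\left(40 \right)}\right)^{2} = \left(-176 + 6\right)^{2} = \left(-170\right)^{2} = 28900$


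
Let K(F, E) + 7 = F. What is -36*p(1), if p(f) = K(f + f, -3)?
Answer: 180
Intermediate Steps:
K(F, E) = -7 + F
p(f) = -7 + 2*f (p(f) = -7 + (f + f) = -7 + 2*f)
-36*p(1) = -36*(-7 + 2*1) = -36*(-7 + 2) = -36*(-5) = 180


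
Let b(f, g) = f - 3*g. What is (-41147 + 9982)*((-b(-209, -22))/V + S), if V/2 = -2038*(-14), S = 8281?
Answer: -14726931212955/57064 ≈ -2.5808e+8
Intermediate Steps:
V = 57064 (V = 2*(-2038*(-14)) = 2*28532 = 57064)
(-41147 + 9982)*((-b(-209, -22))/V + S) = (-41147 + 9982)*(-(-209 - 3*(-22))/57064 + 8281) = -31165*(-(-209 + 66)*(1/57064) + 8281) = -31165*(-1*(-143)*(1/57064) + 8281) = -31165*(143*(1/57064) + 8281) = -31165*(143/57064 + 8281) = -31165*472547127/57064 = -14726931212955/57064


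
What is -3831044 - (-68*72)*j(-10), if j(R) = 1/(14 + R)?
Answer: -3829820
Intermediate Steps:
-3831044 - (-68*72)*j(-10) = -3831044 - (-68*72)/(14 - 10) = -3831044 - (-4896)/4 = -3831044 - 1*(-1224) = -3831044 + 1224 = -3829820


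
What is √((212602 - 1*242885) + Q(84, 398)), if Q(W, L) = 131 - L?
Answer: 5*I*√1222 ≈ 174.79*I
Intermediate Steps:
√((212602 - 1*242885) + Q(84, 398)) = √((212602 - 1*242885) + (131 - 1*398)) = √((212602 - 242885) + (131 - 398)) = √(-30283 - 267) = √(-30550) = 5*I*√1222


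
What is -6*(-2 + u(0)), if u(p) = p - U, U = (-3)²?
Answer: 66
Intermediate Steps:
U = 9
u(p) = -9 + p (u(p) = p - 1*9 = p - 9 = -9 + p)
-6*(-2 + u(0)) = -6*(-2 + (-9 + 0)) = -6*(-2 - 9) = -6*(-11) = 66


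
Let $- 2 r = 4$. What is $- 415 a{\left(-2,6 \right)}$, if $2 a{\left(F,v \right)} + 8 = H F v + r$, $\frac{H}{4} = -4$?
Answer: $-37765$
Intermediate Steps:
$r = -2$ ($r = \left(- \frac{1}{2}\right) 4 = -2$)
$H = -16$ ($H = 4 \left(-4\right) = -16$)
$a{\left(F,v \right)} = -5 - 8 F v$ ($a{\left(F,v \right)} = -4 + \frac{- 16 F v - 2}{2} = -4 + \frac{-2 - 16 F v}{2} = -4 - \left(1 + 8 F v\right) = -5 - 8 F v$)
$- 415 a{\left(-2,6 \right)} = - 415 \left(-5 - \left(-16\right) 6\right) = - 415 \left(-5 + 96\right) = \left(-415\right) 91 = -37765$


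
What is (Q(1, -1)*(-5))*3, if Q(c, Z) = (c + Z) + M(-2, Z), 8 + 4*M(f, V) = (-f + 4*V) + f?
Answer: 45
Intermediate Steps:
M(f, V) = -2 + V (M(f, V) = -2 + ((-f + 4*V) + f)/4 = -2 + (4*V)/4 = -2 + V)
Q(c, Z) = -2 + c + 2*Z (Q(c, Z) = (c + Z) + (-2 + Z) = (Z + c) + (-2 + Z) = -2 + c + 2*Z)
(Q(1, -1)*(-5))*3 = ((-2 + 1 + 2*(-1))*(-5))*3 = ((-2 + 1 - 2)*(-5))*3 = -3*(-5)*3 = 15*3 = 45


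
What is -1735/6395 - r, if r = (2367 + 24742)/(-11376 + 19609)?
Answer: -37529262/10530007 ≈ -3.5640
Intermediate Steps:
r = 27109/8233 ≈ 3.2927
-1735/6395 - r = -1735/6395 - 1*27109/8233 = -1735*1/6395 - 27109/8233 = -347/1279 - 27109/8233 = -37529262/10530007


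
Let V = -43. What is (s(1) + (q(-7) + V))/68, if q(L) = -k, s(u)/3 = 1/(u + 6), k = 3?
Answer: -319/476 ≈ -0.67017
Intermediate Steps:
s(u) = 3/(6 + u) (s(u) = 3/(u + 6) = 3/(6 + u))
q(L) = -3 (q(L) = -1*3 = -3)
(s(1) + (q(-7) + V))/68 = (3/(6 + 1) + (-3 - 43))/68 = (3/7 - 46)*(1/68) = -319/7*1/68 = -319/476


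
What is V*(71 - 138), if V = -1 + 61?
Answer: -4020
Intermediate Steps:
V = 60
V*(71 - 138) = 60*(71 - 138) = 60*(-67) = -4020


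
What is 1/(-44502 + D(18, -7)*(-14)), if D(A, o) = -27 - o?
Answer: -1/44222 ≈ -2.2613e-5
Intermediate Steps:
1/(-44502 + D(18, -7)*(-14)) = 1/(-44502 + (-27 - 1*(-7))*(-14)) = 1/(-44502 + (-27 + 7)*(-14)) = 1/(-44502 - 20*(-14)) = 1/(-44502 + 280) = 1/(-44222) = -1/44222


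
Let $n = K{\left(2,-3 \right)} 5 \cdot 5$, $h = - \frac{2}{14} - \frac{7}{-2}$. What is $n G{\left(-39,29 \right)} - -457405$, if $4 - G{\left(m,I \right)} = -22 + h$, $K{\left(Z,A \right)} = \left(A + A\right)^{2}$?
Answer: $\frac{3344485}{7} \approx 4.7778 \cdot 10^{5}$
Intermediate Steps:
$h = \frac{47}{14}$ ($h = \left(-2\right) \frac{1}{14} - - \frac{7}{2} = - \frac{1}{7} + \frac{7}{2} = \frac{47}{14} \approx 3.3571$)
$K{\left(Z,A \right)} = 4 A^{2}$ ($K{\left(Z,A \right)} = \left(2 A\right)^{2} = 4 A^{2}$)
$n = 900$ ($n = 4 \left(-3\right)^{2} \cdot 5 \cdot 5 = 4 \cdot 9 \cdot 5 \cdot 5 = 36 \cdot 5 \cdot 5 = 180 \cdot 5 = 900$)
$G{\left(m,I \right)} = \frac{317}{14}$ ($G{\left(m,I \right)} = 4 - \left(-22 + \frac{47}{14}\right) = 4 - - \frac{261}{14} = 4 + \frac{261}{14} = \frac{317}{14}$)
$n G{\left(-39,29 \right)} - -457405 = 900 \cdot \frac{317}{14} - -457405 = \frac{142650}{7} + 457405 = \frac{3344485}{7}$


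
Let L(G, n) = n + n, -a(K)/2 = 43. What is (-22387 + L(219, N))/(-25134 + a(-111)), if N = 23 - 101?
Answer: 22543/25220 ≈ 0.89385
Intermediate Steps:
a(K) = -86 (a(K) = -2*43 = -86)
N = -78
L(G, n) = 2*n
(-22387 + L(219, N))/(-25134 + a(-111)) = (-22387 + 2*(-78))/(-25134 - 86) = (-22387 - 156)/(-25220) = -22543*(-1/25220) = 22543/25220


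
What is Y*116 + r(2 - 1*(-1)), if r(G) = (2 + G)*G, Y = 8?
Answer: 943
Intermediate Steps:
r(G) = G*(2 + G)
Y*116 + r(2 - 1*(-1)) = 8*116 + (2 - 1*(-1))*(2 + (2 - 1*(-1))) = 928 + (2 + 1)*(2 + (2 + 1)) = 928 + 3*(2 + 3) = 928 + 3*5 = 928 + 15 = 943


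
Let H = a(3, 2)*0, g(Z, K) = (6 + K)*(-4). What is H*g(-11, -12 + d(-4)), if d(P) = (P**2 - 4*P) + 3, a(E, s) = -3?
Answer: 0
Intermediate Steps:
d(P) = 3 + P**2 - 4*P
g(Z, K) = -24 - 4*K
H = 0 (H = -3*0 = 0)
H*g(-11, -12 + d(-4)) = 0*(-24 - 4*(-12 + (3 + (-4)**2 - 4*(-4)))) = 0*(-24 - 4*(-12 + (3 + 16 + 16))) = 0*(-24 - 4*(-12 + 35)) = 0*(-24 - 4*23) = 0*(-24 - 92) = 0*(-116) = 0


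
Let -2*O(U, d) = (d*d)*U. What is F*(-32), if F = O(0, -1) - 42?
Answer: 1344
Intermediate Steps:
O(U, d) = -U*d²/2 (O(U, d) = -d*d*U/2 = -d²*U/2 = -U*d²/2)
F = -42 (F = -½*0*(-1)² - 42 = -½*0*1 - 42 = 0 - 42 = -42)
F*(-32) = -42*(-32) = 1344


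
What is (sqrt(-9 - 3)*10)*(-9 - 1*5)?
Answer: -280*I*sqrt(3) ≈ -484.97*I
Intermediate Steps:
(sqrt(-9 - 3)*10)*(-9 - 1*5) = (sqrt(-12)*10)*(-9 - 5) = ((2*I*sqrt(3))*10)*(-14) = (20*I*sqrt(3))*(-14) = -280*I*sqrt(3)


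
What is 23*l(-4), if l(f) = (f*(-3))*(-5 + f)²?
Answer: 22356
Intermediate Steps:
l(f) = -3*f*(-5 + f)² (l(f) = (-3*f)*(-5 + f)² = -3*f*(-5 + f)²)
23*l(-4) = 23*(-3*(-4)*(-5 - 4)²) = 23*(-3*(-4)*(-9)²) = 23*(-3*(-4)*81) = 23*972 = 22356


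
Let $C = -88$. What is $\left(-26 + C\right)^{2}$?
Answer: $12996$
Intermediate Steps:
$\left(-26 + C\right)^{2} = \left(-26 - 88\right)^{2} = \left(-114\right)^{2} = 12996$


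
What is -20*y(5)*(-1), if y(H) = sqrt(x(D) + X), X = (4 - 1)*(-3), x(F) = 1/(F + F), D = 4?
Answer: 5*I*sqrt(142) ≈ 59.582*I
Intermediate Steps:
x(F) = 1/(2*F)
X = -9 (X = 3*(-3) = -9)
y(H) = I*sqrt(142)/4 (y(H) = sqrt((1/2)/4 - 9) = sqrt((1/2)*(1/4) - 9) = sqrt(1/8 - 9) = sqrt(-71/8) = I*sqrt(142)/4)
-20*y(5)*(-1) = -5*I*sqrt(142)*(-1) = 5*I*sqrt(142)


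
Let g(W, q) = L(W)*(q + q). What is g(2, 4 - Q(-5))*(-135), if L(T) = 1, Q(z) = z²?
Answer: 5670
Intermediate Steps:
g(W, q) = 2*q (g(W, q) = 1*(q + q) = 1*(2*q) = 2*q)
g(2, 4 - Q(-5))*(-135) = (2*(4 - 1*(-5)²))*(-135) = (2*(4 - 1*25))*(-135) = (2*(4 - 25))*(-135) = (2*(-21))*(-135) = -42*(-135) = 5670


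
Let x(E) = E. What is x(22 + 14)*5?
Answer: 180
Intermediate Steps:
x(22 + 14)*5 = (22 + 14)*5 = 36*5 = 180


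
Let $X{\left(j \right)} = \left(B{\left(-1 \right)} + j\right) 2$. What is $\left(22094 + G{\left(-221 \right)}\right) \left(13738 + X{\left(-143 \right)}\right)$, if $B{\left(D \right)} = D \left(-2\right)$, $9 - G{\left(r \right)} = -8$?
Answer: $297525616$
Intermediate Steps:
$G{\left(r \right)} = 17$ ($G{\left(r \right)} = 9 - -8 = 9 + 8 = 17$)
$B{\left(D \right)} = - 2 D$
$X{\left(j \right)} = 4 + 2 j$ ($X{\left(j \right)} = \left(\left(-2\right) \left(-1\right) + j\right) 2 = \left(2 + j\right) 2 = 4 + 2 j$)
$\left(22094 + G{\left(-221 \right)}\right) \left(13738 + X{\left(-143 \right)}\right) = \left(22094 + 17\right) \left(13738 + \left(4 + 2 \left(-143\right)\right)\right) = 22111 \left(13738 + \left(4 - 286\right)\right) = 22111 \left(13738 - 282\right) = 22111 \cdot 13456 = 297525616$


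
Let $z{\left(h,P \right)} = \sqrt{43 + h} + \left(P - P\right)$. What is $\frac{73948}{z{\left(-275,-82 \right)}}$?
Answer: $- \frac{18487 i \sqrt{58}}{29} \approx - 4854.9 i$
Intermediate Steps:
$z{\left(h,P \right)} = \sqrt{43 + h}$ ($z{\left(h,P \right)} = \sqrt{43 + h} + 0 = \sqrt{43 + h}$)
$\frac{73948}{z{\left(-275,-82 \right)}} = \frac{73948}{\sqrt{43 - 275}} = \frac{73948}{\sqrt{-232}} = \frac{73948}{2 i \sqrt{58}} = 73948 \left(- \frac{i \sqrt{58}}{116}\right) = - \frac{18487 i \sqrt{58}}{29}$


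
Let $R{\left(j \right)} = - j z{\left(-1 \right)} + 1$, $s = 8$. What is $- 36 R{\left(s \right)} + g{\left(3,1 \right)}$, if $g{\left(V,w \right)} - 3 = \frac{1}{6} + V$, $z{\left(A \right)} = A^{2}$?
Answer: $\frac{1549}{6} \approx 258.17$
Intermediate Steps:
$g{\left(V,w \right)} = \frac{19}{6} + V$ ($g{\left(V,w \right)} = 3 + \left(\frac{1}{6} + V\right) = \frac{19}{6} + V$)
$R{\left(j \right)} = 1 - j$ ($R{\left(j \right)} = - j \left(-1\right)^{2} + 1 = - j 1 + 1 = - j + 1 = 1 - j$)
$- 36 R{\left(s \right)} + g{\left(3,1 \right)} = - 36 \left(1 - 8\right) + \left(\frac{19}{6} + 3\right) = - 36 \left(1 - 8\right) + \frac{37}{6} = \left(-36\right) \left(-7\right) + \frac{37}{6} = 252 + \frac{37}{6} = \frac{1549}{6}$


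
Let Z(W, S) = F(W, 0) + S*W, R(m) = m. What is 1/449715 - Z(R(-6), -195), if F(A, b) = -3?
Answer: -524817404/449715 ≈ -1167.0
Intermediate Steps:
Z(W, S) = -3 + S*W
1/449715 - Z(R(-6), -195) = 1/449715 - (-3 - 195*(-6)) = 1/449715 - (-3 + 1170) = 1/449715 - 1*1167 = 1/449715 - 1167 = -524817404/449715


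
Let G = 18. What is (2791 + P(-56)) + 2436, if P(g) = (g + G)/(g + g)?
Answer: 292731/56 ≈ 5227.3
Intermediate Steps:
P(g) = (18 + g)/(2*g) (P(g) = (g + 18)/(g + g) = (18 + g)/((2*g)) = (18 + g)*(1/(2*g)) = (18 + g)/(2*g))
(2791 + P(-56)) + 2436 = (2791 + (½)*(18 - 56)/(-56)) + 2436 = (2791 + (½)*(-1/56)*(-38)) + 2436 = (2791 + 19/56) + 2436 = 156315/56 + 2436 = 292731/56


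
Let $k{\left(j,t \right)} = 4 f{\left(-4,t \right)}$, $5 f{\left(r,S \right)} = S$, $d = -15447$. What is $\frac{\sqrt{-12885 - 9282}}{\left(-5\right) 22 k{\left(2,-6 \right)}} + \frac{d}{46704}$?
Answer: $- \frac{5149}{15568} + \frac{i \sqrt{2463}}{176} \approx -0.33074 + 0.28198 i$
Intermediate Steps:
$f{\left(r,S \right)} = \frac{S}{5}$
$k{\left(j,t \right)} = \frac{4 t}{5}$ ($k{\left(j,t \right)} = 4 \frac{t}{5} = \frac{4 t}{5}$)
$\frac{\sqrt{-12885 - 9282}}{\left(-5\right) 22 k{\left(2,-6 \right)}} + \frac{d}{46704} = \frac{\sqrt{-12885 - 9282}}{\left(-5\right) 22 \cdot \frac{4}{5} \left(-6\right)} - \frac{15447}{46704} = \frac{\sqrt{-22167}}{\left(-110\right) \left(- \frac{24}{5}\right)} - \frac{5149}{15568} = \frac{3 i \sqrt{2463}}{528} - \frac{5149}{15568} = 3 i \sqrt{2463} \cdot \frac{1}{528} - \frac{5149}{15568} = \frac{i \sqrt{2463}}{176} - \frac{5149}{15568} = - \frac{5149}{15568} + \frac{i \sqrt{2463}}{176}$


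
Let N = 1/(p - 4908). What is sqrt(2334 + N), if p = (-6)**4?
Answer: sqrt(7612657521)/1806 ≈ 48.311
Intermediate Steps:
p = 1296
N = -1/3612 (N = 1/(1296 - 4908) = 1/(-3612) = -1/3612 ≈ -0.00027685)
sqrt(2334 + N) = sqrt(2334 - 1/3612) = sqrt(8430407/3612) = sqrt(7612657521)/1806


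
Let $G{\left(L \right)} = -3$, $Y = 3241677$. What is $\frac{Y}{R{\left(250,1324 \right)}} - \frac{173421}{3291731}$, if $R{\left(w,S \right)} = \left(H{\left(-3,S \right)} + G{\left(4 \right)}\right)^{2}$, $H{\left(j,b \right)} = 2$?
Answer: $\frac{10670728499466}{3291731} \approx 3.2417 \cdot 10^{6}$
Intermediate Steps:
$R{\left(w,S \right)} = 1$ ($R{\left(w,S \right)} = \left(2 - 3\right)^{2} = \left(-1\right)^{2} = 1$)
$\frac{Y}{R{\left(250,1324 \right)}} - \frac{173421}{3291731} = \frac{3241677}{1} - \frac{173421}{3291731} = 3241677 \cdot 1 - \frac{173421}{3291731} = 3241677 - \frac{173421}{3291731} = \frac{10670728499466}{3291731}$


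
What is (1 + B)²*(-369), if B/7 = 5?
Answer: -478224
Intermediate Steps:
B = 35 (B = 7*5 = 35)
(1 + B)²*(-369) = (1 + 35)²*(-369) = 36²*(-369) = 1296*(-369) = -478224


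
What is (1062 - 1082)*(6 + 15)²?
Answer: -8820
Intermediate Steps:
(1062 - 1082)*(6 + 15)² = -20*21² = -20*441 = -8820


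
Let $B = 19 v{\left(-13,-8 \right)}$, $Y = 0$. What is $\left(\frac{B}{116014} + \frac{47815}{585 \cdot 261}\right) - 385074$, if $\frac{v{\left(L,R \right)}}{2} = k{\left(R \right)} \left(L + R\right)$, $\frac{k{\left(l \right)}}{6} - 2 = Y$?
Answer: $- \frac{35900219964599}{93229461} \approx -3.8507 \cdot 10^{5}$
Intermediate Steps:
$k{\left(l \right)} = 12$ ($k{\left(l \right)} = 12 + 6 \cdot 0 = 12 + 0 = 12$)
$v{\left(L,R \right)} = 24 L + 24 R$ ($v{\left(L,R \right)} = 2 \cdot 12 \left(L + R\right) = 2 \left(12 L + 12 R\right) = 24 L + 24 R$)
$B = -9576$ ($B = 19 \left(24 \left(-13\right) + 24 \left(-8\right)\right) = 19 \left(-312 - 192\right) = 19 \left(-504\right) = -9576$)
$\left(\frac{B}{116014} + \frac{47815}{585 \cdot 261}\right) - 385074 = \left(- \frac{9576}{116014} + \frac{47815}{585 \cdot 261}\right) - 385074 = \left(\left(-9576\right) \frac{1}{116014} + \frac{47815}{152685}\right) - 385074 = \left(- \frac{252}{3053} + 47815 \cdot \frac{1}{152685}\right) - 385074 = \left(- \frac{252}{3053} + \frac{9563}{30537}\right) - 385074 = \frac{21500515}{93229461} - 385074 = - \frac{35900219964599}{93229461}$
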